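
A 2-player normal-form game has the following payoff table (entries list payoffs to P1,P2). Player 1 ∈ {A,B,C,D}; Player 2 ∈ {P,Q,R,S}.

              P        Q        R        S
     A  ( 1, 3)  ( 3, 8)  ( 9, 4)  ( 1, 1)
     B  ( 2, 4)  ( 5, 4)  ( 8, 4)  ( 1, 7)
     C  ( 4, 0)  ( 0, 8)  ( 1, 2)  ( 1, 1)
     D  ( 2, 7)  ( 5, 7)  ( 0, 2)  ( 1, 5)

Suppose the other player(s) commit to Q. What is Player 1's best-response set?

u_1(A vs Q) = 3
u_1(B vs Q) = 5
u_1(C vs Q) = 0
u_1(D vs Q) = 5
max payoff 5 at {B,D}

P1 best: {B,D}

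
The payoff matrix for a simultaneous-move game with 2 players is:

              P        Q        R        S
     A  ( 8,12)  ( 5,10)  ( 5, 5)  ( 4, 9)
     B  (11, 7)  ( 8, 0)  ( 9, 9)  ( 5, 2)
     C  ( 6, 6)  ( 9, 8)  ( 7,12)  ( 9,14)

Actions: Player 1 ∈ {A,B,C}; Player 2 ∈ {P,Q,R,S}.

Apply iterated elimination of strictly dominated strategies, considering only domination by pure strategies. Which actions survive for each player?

P1 drop A (B beats it: P:11>8 Q:8>5 R:9>5 S:5>4)
P2 drop P (R beats it: B:9>7 C:12>6)
P2 drop Q (R beats it: B:9>0 C:12>8)
P1→{B,C} P2→{R,S}

IESDS → P1:{B,C} P2:{R,S}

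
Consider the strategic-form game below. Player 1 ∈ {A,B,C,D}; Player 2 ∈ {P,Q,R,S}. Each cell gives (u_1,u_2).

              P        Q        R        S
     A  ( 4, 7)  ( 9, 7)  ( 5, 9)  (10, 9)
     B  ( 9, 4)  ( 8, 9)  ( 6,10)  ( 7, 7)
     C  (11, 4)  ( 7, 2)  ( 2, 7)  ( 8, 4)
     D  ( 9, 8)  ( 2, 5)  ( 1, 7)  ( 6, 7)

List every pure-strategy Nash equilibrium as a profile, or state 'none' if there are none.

PSNE = {(A,S), (B,R)}

(A,P): not NE [P1→C gives 11>4; P2→S gives 9>7]
(A,Q): not NE [P2→S gives 9>7]
(A,R): not NE [P1→B gives 6>5]
(A,S): NE
(B,P): not NE [P1→C gives 11>9; P2→R gives 10>4]
(B,Q): not NE [P1→A gives 9>8; P2→R gives 10>9]
(B,R): NE
(B,S): not NE [P1→A gives 10>7; P2→R gives 10>7]
(C,P): not NE [P2→R gives 7>4]
(C,Q): not NE [P1→A gives 9>7; P2→R gives 7>2]
(C,R): not NE [P1→B gives 6>2]
(C,S): not NE [P1→A gives 10>8; P2→R gives 7>4]
(D,P): not NE [P1→C gives 11>9]
(D,Q): not NE [P1→A gives 9>2; P2→P gives 8>5]
(D,R): not NE [P1→B gives 6>1; P2→P gives 8>7]
(D,S): not NE [P1→A gives 10>6; P2→P gives 8>7]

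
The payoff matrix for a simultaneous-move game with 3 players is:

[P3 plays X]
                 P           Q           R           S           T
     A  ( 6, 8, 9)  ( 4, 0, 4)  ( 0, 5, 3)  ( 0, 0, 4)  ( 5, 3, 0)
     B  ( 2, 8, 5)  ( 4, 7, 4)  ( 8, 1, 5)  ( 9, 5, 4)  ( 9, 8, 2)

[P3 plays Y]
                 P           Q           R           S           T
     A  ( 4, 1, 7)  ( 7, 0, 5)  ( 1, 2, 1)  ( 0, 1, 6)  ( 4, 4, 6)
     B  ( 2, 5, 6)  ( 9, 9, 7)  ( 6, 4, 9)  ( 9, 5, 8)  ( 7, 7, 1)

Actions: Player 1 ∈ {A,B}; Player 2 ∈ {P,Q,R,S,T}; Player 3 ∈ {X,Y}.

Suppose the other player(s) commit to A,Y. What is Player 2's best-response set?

P2 best: {T}

u_2(P vs A,Y) = 1
u_2(Q vs A,Y) = 0
u_2(R vs A,Y) = 2
u_2(S vs A,Y) = 1
u_2(T vs A,Y) = 4
max payoff 4 at {T}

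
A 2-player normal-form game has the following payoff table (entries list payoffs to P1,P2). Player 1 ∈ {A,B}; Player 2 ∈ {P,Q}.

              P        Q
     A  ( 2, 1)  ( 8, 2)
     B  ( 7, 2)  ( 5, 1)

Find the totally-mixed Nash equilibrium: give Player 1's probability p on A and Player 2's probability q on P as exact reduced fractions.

P1 mixes 1/2 on A; P2 mixes 3/8 on P

P1 indiff ⇒ q·2+(1-q)·8 = q·7+(1-q)·5 ⇒ q(-5) = (1-q)(-3) ⇒ q = 3/8
P2 indiff ⇒ p·1+(1-p)·2 = p·2+(1-p)·1 ⇒ p(-1) = (1-p)(-1) ⇒ p = 1/2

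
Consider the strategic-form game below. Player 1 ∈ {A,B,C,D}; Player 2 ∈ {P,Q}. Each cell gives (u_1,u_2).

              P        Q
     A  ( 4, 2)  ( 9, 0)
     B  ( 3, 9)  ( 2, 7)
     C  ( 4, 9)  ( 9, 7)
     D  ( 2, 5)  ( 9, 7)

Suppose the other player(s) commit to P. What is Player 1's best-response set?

u_1(A vs P) = 4
u_1(B vs P) = 3
u_1(C vs P) = 4
u_1(D vs P) = 2
max payoff 4 at {A,C}

argmax u_1 = {A,C}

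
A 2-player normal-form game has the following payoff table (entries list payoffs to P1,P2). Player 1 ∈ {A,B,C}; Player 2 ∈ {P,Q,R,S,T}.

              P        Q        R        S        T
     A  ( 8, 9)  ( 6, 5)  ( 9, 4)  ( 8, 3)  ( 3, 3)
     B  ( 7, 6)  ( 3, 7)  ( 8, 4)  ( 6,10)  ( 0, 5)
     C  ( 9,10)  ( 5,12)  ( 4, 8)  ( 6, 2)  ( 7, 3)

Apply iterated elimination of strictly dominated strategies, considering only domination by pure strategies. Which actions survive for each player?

P1 drop B (A beats it: P:8>7 Q:6>3 R:9>8 S:8>6 T:3>0)
P2 drop R (P beats it: A:9>4 C:10>8)
P2 drop S (P beats it: A:9>3 C:10>2)
P2 drop T (P beats it: A:9>3 C:10>3)
P1→{A,C} P2→{P,Q}

Survivors P1:{A,C} P2:{P,Q}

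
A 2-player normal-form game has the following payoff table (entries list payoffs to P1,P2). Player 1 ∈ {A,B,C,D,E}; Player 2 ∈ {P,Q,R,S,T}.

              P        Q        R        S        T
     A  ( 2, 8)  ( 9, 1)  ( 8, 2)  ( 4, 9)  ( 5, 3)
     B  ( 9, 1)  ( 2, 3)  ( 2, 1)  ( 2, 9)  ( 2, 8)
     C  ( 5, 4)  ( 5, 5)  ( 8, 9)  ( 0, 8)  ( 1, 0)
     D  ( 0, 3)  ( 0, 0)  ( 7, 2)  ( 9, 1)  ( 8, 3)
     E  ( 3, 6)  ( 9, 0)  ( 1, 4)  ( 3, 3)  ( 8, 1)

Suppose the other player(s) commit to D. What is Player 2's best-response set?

BR_2 = {P,T}

u_2(P vs D) = 3
u_2(Q vs D) = 0
u_2(R vs D) = 2
u_2(S vs D) = 1
u_2(T vs D) = 3
max payoff 3 at {P,T}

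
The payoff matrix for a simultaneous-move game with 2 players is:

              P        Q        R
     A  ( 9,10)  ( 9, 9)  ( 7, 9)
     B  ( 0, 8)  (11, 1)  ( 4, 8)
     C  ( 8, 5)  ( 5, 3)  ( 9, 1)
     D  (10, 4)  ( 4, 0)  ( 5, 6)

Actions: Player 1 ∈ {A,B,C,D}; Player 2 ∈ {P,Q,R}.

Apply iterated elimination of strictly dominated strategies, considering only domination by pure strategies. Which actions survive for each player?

Survivors P1:{A,C,D} P2:{P,R}

P2 drop Q (P beats it: A:10>9 B:8>1 C:5>3 D:4>0)
P1 drop B (A beats it: P:9>0 R:7>4)
P1→{A,C,D} P2→{P,R}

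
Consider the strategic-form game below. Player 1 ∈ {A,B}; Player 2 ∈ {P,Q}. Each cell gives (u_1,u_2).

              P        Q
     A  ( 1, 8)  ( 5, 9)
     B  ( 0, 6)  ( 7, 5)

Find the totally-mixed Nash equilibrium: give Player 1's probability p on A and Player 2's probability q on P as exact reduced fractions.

p=1/2, q=2/3

P1 indiff ⇒ q·1+(1-q)·5 = q·0+(1-q)·7 ⇒ q(1) = (1-q)(2) ⇒ q = 2/3
P2 indiff ⇒ p·8+(1-p)·6 = p·9+(1-p)·5 ⇒ p(-1) = (1-p)(-1) ⇒ p = 1/2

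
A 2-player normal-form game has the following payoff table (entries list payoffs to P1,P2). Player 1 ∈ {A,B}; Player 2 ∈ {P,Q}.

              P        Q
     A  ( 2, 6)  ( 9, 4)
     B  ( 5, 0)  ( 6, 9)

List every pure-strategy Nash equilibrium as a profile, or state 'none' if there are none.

(A,P): not NE [P1→B gives 5>2]
(A,Q): not NE [P2→P gives 6>4]
(B,P): not NE [P2→Q gives 9>0]
(B,Q): not NE [P1→A gives 9>6]

Equilibria: none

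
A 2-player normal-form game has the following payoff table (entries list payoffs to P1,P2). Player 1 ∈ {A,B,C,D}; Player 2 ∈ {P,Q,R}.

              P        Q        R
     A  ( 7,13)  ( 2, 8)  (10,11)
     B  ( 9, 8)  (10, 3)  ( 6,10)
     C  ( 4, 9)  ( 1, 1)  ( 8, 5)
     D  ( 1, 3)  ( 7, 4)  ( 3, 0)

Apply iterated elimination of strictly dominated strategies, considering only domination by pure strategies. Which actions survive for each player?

Survivors P1:{A,B} P2:{P,R}

P1 drop C (A beats it: P:7>4 Q:2>1 R:10>8)
P1 drop D (B beats it: P:9>1 Q:10>7 R:6>3)
P2 drop Q (P beats it: A:13>8 B:8>3)
P1→{A,B} P2→{P,R}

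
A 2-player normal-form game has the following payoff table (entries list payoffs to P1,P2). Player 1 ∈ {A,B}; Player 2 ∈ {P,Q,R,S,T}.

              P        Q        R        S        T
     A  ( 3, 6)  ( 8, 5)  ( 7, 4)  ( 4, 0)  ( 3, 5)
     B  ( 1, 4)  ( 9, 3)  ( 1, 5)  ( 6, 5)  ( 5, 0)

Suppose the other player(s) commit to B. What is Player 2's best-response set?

u_2(P vs B) = 4
u_2(Q vs B) = 3
u_2(R vs B) = 5
u_2(S vs B) = 5
u_2(T vs B) = 0
max payoff 5 at {R,S}

argmax u_2 = {R,S}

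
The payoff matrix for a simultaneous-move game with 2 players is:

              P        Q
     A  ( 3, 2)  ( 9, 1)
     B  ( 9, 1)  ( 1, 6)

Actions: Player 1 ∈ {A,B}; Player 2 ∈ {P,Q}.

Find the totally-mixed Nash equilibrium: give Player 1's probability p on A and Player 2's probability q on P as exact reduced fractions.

P1 indiff ⇒ q·3+(1-q)·9 = q·9+(1-q)·1 ⇒ q(-6) = (1-q)(-8) ⇒ q = 4/7
P2 indiff ⇒ p·2+(1-p)·1 = p·1+(1-p)·6 ⇒ p(1) = (1-p)(5) ⇒ p = 5/6

P1 mixes 5/6 on A; P2 mixes 4/7 on P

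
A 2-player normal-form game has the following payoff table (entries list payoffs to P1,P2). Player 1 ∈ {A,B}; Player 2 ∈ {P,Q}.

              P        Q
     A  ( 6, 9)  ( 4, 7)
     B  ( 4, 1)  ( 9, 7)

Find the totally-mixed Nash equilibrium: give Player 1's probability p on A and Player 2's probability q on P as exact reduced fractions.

p=3/4, q=5/7

P1 indiff ⇒ q·6+(1-q)·4 = q·4+(1-q)·9 ⇒ q(2) = (1-q)(5) ⇒ q = 5/7
P2 indiff ⇒ p·9+(1-p)·1 = p·7+(1-p)·7 ⇒ p(2) = (1-p)(6) ⇒ p = 3/4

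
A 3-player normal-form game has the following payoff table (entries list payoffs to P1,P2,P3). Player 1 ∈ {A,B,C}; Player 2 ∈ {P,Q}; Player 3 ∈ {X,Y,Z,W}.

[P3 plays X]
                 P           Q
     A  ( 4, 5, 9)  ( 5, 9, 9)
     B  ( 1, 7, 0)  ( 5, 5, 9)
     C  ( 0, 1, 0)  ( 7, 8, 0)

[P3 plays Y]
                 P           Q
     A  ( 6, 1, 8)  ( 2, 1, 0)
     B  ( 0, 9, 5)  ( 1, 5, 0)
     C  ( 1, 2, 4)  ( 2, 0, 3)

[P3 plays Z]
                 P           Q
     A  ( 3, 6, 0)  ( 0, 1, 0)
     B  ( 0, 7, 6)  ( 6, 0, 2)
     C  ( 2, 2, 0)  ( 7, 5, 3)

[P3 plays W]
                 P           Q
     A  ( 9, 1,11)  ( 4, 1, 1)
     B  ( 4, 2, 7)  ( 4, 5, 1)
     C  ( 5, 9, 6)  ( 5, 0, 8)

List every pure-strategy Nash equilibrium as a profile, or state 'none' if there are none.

(A,P,X): not NE [P2→Q gives 9>5; P3→W gives 11>9]
(A,P,Y): not NE [P3→W gives 11>8]
(A,P,Z): not NE [P3→W gives 11>0]
(A,P,W): NE
(A,Q,X): not NE [P1→C gives 7>5]
(A,Q,Y): not NE [P3→X gives 9>0]
(A,Q,Z): not NE [P1→C gives 7>0; P2→P gives 6>1; P3→X gives 9>0]
(A,Q,W): not NE [P1→C gives 5>4; P3→X gives 9>1]
(B,P,X): not NE [P1→A gives 4>1; P3→W gives 7>0]
(B,P,Y): not NE [P1→A gives 6>0; P3→W gives 7>5]
(B,P,Z): not NE [P1→A gives 3>0; P3→W gives 7>6]
(B,P,W): not NE [P1→A gives 9>4; P2→Q gives 5>2]
(B,Q,X): not NE [P1→C gives 7>5; P2→P gives 7>5]
(B,Q,Y): not NE [P1→C gives 2>1; P2→P gives 9>5; P3→X gives 9>0]
(B,Q,Z): not NE [P1→C gives 7>6; P2→P gives 7>0; P3→X gives 9>2]
(B,Q,W): not NE [P1→C gives 5>4; P3→X gives 9>1]
(C,P,X): not NE [P1→A gives 4>0; P2→Q gives 8>1; P3→W gives 6>0]
(C,P,Y): not NE [P1→A gives 6>1; P3→W gives 6>4]
(C,P,Z): not NE [P1→A gives 3>2; P2→Q gives 5>2; P3→W gives 6>0]
(C,P,W): not NE [P1→A gives 9>5]
(C,Q,X): not NE [P3→W gives 8>0]
(C,Q,Y): not NE [P2→P gives 2>0; P3→W gives 8>3]
(C,Q,Z): not NE [P3→W gives 8>3]
(C,Q,W): not NE [P2→P gives 9>0]

PSNE = {(A,P,W)}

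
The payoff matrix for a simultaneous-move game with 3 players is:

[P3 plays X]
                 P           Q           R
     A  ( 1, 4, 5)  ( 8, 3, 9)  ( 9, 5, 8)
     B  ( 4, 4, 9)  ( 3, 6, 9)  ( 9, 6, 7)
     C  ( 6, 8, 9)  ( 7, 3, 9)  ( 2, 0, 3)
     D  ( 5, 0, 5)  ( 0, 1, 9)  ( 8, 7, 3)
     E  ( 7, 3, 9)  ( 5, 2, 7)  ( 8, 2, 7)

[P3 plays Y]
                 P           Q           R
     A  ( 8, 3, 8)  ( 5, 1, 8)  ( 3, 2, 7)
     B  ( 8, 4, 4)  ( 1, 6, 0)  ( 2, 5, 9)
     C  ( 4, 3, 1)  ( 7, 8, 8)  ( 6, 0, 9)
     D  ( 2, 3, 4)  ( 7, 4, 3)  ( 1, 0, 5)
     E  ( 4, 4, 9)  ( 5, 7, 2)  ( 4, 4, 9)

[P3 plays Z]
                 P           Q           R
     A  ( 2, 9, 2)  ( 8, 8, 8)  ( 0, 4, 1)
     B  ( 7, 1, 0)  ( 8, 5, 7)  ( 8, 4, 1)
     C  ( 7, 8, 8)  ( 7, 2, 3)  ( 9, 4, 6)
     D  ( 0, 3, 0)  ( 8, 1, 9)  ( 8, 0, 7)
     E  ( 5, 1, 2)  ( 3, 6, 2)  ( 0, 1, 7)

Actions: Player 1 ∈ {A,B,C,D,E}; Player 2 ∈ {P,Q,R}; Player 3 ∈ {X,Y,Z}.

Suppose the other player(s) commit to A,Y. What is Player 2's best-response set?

u_2(P vs A,Y) = 3
u_2(Q vs A,Y) = 1
u_2(R vs A,Y) = 2
max payoff 3 at {P}

P2 best: {P}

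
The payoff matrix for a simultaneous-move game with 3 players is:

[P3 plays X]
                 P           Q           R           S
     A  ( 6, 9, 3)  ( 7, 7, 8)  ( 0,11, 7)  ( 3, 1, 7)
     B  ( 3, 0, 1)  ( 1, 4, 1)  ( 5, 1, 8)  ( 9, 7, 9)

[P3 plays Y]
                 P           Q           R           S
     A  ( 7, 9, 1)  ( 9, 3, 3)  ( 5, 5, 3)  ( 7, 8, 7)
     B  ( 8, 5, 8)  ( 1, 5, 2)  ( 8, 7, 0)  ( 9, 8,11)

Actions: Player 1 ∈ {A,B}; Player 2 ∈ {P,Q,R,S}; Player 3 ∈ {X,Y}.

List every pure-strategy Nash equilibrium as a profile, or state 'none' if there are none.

(A,P,X): not NE [P2→R gives 11>9]
(A,P,Y): not NE [P1→B gives 8>7; P3→X gives 3>1]
(A,Q,X): not NE [P2→R gives 11>7]
(A,Q,Y): not NE [P2→P gives 9>3; P3→X gives 8>3]
(A,R,X): not NE [P1→B gives 5>0]
(A,R,Y): not NE [P1→B gives 8>5; P2→P gives 9>5; P3→X gives 7>3]
(A,S,X): not NE [P1→B gives 9>3; P2→R gives 11>1]
(A,S,Y): not NE [P1→B gives 9>7; P2→P gives 9>8]
(B,P,X): not NE [P1→A gives 6>3; P2→S gives 7>0; P3→Y gives 8>1]
(B,P,Y): not NE [P2→S gives 8>5]
(B,Q,X): not NE [P1→A gives 7>1; P2→S gives 7>4; P3→Y gives 2>1]
(B,Q,Y): not NE [P1→A gives 9>1; P2→S gives 8>5]
(B,R,X): not NE [P2→S gives 7>1]
(B,R,Y): not NE [P2→S gives 8>7; P3→X gives 8>0]
(B,S,X): not NE [P3→Y gives 11>9]
(B,S,Y): NE

PSNE = {(B,S,Y)}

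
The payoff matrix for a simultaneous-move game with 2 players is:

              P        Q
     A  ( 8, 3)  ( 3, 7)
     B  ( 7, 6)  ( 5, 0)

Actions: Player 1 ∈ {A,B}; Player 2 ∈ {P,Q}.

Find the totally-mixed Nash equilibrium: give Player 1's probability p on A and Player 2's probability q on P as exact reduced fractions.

P1 indiff ⇒ q·8+(1-q)·3 = q·7+(1-q)·5 ⇒ q(1) = (1-q)(2) ⇒ q = 2/3
P2 indiff ⇒ p·3+(1-p)·6 = p·7+(1-p)·0 ⇒ p(-4) = (1-p)(-6) ⇒ p = 3/5

(p,q) = (3/5, 2/3)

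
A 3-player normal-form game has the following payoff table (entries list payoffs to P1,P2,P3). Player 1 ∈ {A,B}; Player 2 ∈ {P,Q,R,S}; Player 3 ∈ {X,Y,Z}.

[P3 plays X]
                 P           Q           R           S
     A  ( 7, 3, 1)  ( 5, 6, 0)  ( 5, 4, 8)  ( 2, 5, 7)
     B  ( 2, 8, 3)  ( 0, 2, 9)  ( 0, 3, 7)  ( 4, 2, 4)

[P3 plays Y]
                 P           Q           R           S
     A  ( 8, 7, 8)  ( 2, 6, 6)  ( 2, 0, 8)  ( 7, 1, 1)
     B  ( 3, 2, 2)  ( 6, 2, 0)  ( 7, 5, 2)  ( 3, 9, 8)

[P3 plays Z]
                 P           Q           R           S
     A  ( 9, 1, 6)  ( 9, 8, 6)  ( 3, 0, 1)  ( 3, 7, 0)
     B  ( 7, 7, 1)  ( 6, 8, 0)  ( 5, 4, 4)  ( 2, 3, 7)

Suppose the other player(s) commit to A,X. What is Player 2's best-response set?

P2 best: {Q}

u_2(P vs A,X) = 3
u_2(Q vs A,X) = 6
u_2(R vs A,X) = 4
u_2(S vs A,X) = 5
max payoff 6 at {Q}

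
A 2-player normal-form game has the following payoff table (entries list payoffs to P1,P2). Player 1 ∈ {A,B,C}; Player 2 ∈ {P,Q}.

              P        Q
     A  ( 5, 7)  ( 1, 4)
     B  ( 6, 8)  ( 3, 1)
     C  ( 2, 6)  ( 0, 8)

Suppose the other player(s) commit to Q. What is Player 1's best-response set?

u_1(A vs Q) = 1
u_1(B vs Q) = 3
u_1(C vs Q) = 0
max payoff 3 at {B}

P1 best: {B}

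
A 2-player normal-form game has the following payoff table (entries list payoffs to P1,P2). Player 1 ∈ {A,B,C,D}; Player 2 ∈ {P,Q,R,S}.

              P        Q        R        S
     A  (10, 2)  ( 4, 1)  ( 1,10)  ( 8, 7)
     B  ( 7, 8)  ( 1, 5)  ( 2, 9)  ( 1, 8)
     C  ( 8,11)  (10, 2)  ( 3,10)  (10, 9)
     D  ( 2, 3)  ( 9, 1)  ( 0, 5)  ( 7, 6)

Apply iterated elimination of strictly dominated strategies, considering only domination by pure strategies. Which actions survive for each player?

P1 drop B (C beats it: P:8>7 Q:10>1 R:3>2 S:10>1)
P1 drop D (C beats it: P:8>2 Q:10>9 R:3>0 S:10>7)
P2 drop Q (P beats it: A:2>1 C:11>2)
P2 drop S (R beats it: A:10>7 C:10>9)
P1→{A,C} P2→{P,R}

Remaining: P1:{A,C} P2:{P,R}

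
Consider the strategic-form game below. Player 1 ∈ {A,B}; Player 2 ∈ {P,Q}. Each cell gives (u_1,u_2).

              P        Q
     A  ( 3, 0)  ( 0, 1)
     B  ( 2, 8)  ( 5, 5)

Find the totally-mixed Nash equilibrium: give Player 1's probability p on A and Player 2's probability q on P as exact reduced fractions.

(p,q) = (3/4, 5/6)

P1 indiff ⇒ q·3+(1-q)·0 = q·2+(1-q)·5 ⇒ q(1) = (1-q)(5) ⇒ q = 5/6
P2 indiff ⇒ p·0+(1-p)·8 = p·1+(1-p)·5 ⇒ p(-1) = (1-p)(-3) ⇒ p = 3/4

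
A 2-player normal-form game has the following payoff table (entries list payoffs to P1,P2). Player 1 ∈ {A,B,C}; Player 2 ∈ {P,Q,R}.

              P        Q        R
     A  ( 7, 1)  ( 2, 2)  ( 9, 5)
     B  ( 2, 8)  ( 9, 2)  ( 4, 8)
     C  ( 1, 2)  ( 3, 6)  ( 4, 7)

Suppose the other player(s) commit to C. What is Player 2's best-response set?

BR_2 = {R}

u_2(P vs C) = 2
u_2(Q vs C) = 6
u_2(R vs C) = 7
max payoff 7 at {R}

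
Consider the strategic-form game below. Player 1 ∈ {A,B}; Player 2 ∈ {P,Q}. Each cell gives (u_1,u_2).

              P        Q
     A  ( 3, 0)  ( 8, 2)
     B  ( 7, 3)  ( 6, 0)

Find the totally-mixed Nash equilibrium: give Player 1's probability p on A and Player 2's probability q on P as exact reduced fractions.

(p,q) = (3/5, 1/3)

P1 indiff ⇒ q·3+(1-q)·8 = q·7+(1-q)·6 ⇒ q(-4) = (1-q)(-2) ⇒ q = 1/3
P2 indiff ⇒ p·0+(1-p)·3 = p·2+(1-p)·0 ⇒ p(-2) = (1-p)(-3) ⇒ p = 3/5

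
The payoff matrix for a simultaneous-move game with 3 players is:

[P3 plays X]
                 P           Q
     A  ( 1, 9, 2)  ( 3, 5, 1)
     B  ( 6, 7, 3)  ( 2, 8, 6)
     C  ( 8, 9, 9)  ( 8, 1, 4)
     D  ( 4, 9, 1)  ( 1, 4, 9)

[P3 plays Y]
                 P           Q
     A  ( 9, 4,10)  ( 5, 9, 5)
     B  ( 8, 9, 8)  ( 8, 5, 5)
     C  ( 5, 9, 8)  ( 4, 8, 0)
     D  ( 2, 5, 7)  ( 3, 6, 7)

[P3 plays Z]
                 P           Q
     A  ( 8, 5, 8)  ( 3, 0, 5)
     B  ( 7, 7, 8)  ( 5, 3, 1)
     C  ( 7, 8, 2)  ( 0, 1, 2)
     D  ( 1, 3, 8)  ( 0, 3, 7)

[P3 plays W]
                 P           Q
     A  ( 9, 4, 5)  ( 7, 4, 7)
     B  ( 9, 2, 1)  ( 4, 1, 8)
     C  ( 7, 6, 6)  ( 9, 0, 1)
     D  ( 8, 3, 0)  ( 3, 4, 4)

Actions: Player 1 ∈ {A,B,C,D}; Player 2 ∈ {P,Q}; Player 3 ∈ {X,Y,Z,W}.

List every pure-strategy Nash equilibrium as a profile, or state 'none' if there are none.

Nash profiles: (C,P,X)

(A,P,X): not NE [P1→C gives 8>1; P3→Y gives 10>2]
(A,P,Y): not NE [P2→Q gives 9>4]
(A,P,Z): not NE [P3→Y gives 10>8]
(A,P,W): not NE [P3→Y gives 10>5]
(A,Q,X): not NE [P1→C gives 8>3; P2→P gives 9>5; P3→W gives 7>1]
(A,Q,Y): not NE [P1→B gives 8>5; P3→W gives 7>5]
(A,Q,Z): not NE [P1→B gives 5>3; P2→P gives 5>0; P3→W gives 7>5]
(A,Q,W): not NE [P1→C gives 9>7]
(B,P,X): not NE [P1→C gives 8>6; P2→Q gives 8>7; P3→Z gives 8>3]
(B,P,Y): not NE [P1→A gives 9>8]
(B,P,Z): not NE [P1→A gives 8>7]
(B,P,W): not NE [P3→Z gives 8>1]
(B,Q,X): not NE [P1→C gives 8>2; P3→W gives 8>6]
(B,Q,Y): not NE [P2→P gives 9>5; P3→W gives 8>5]
(B,Q,Z): not NE [P2→P gives 7>3; P3→W gives 8>1]
(B,Q,W): not NE [P1→C gives 9>4; P2→P gives 2>1]
(C,P,X): NE
(C,P,Y): not NE [P1→A gives 9>5; P3→X gives 9>8]
(C,P,Z): not NE [P1→A gives 8>7; P3→X gives 9>2]
(C,P,W): not NE [P1→B gives 9>7; P3→X gives 9>6]
(C,Q,X): not NE [P2→P gives 9>1]
(C,Q,Y): not NE [P1→B gives 8>4; P2→P gives 9>8; P3→X gives 4>0]
(C,Q,Z): not NE [P1→B gives 5>0; P2→P gives 8>1; P3→X gives 4>2]
(C,Q,W): not NE [P2→P gives 6>0; P3→X gives 4>1]
(D,P,X): not NE [P1→C gives 8>4; P3→Z gives 8>1]
(D,P,Y): not NE [P1→A gives 9>2; P2→Q gives 6>5; P3→Z gives 8>7]
(D,P,Z): not NE [P1→A gives 8>1]
(D,P,W): not NE [P1→B gives 9>8; P2→Q gives 4>3; P3→Z gives 8>0]
(D,Q,X): not NE [P1→C gives 8>1; P2→P gives 9>4]
(D,Q,Y): not NE [P1→B gives 8>3; P3→X gives 9>7]
(D,Q,Z): not NE [P1→B gives 5>0; P3→X gives 9>7]
(D,Q,W): not NE [P1→C gives 9>3; P3→X gives 9>4]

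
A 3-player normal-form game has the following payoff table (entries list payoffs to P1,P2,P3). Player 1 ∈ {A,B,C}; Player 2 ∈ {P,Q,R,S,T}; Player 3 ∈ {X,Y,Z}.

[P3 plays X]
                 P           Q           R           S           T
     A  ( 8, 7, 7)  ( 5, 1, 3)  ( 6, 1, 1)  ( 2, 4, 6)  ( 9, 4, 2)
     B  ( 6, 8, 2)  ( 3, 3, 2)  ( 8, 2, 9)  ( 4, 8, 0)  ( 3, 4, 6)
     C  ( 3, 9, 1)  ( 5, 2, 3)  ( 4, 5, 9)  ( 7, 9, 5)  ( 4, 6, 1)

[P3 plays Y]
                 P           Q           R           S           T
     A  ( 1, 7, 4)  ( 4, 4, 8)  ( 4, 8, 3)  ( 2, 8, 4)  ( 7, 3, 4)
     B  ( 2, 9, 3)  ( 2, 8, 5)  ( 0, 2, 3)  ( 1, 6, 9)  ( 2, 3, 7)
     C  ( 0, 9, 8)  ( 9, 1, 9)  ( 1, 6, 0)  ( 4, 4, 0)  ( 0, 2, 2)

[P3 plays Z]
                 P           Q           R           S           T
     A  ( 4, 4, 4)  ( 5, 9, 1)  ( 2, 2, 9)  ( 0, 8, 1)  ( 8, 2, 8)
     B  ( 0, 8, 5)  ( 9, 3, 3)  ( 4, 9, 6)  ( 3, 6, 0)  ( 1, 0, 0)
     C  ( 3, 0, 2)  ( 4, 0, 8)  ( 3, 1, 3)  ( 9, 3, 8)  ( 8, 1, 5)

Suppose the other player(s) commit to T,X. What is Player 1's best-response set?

P1 best: {A}

u_1(A vs T,X) = 9
u_1(B vs T,X) = 3
u_1(C vs T,X) = 4
max payoff 9 at {A}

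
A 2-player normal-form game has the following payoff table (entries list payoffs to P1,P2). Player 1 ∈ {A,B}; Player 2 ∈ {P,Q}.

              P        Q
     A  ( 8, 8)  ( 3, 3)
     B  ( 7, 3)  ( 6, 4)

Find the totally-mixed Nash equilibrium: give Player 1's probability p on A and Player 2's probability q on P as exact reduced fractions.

(p,q) = (1/6, 3/4)

P1 indiff ⇒ q·8+(1-q)·3 = q·7+(1-q)·6 ⇒ q(1) = (1-q)(3) ⇒ q = 3/4
P2 indiff ⇒ p·8+(1-p)·3 = p·3+(1-p)·4 ⇒ p(5) = (1-p)(1) ⇒ p = 1/6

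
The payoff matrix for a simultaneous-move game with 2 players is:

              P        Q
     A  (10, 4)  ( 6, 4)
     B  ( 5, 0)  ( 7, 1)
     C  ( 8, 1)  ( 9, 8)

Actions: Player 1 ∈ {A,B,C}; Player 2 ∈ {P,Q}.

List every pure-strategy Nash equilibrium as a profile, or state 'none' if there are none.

NE set: (A,P), (C,Q)

(A,P): NE
(A,Q): not NE [P1→C gives 9>6]
(B,P): not NE [P1→A gives 10>5; P2→Q gives 1>0]
(B,Q): not NE [P1→C gives 9>7]
(C,P): not NE [P1→A gives 10>8; P2→Q gives 8>1]
(C,Q): NE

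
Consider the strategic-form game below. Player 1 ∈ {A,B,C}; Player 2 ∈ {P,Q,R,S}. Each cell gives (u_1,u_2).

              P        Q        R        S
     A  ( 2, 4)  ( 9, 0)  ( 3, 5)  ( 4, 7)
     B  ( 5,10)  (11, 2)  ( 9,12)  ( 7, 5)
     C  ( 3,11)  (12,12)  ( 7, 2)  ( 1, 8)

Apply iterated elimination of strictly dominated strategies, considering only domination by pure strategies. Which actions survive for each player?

Remaining: P1:{B,C} P2:{P,Q,R}

P1 drop A (B beats it: P:5>2 Q:11>9 R:9>3 S:7>4)
P2 drop S (P beats it: B:10>5 C:11>8)
P1→{B,C} P2→{P,Q,R}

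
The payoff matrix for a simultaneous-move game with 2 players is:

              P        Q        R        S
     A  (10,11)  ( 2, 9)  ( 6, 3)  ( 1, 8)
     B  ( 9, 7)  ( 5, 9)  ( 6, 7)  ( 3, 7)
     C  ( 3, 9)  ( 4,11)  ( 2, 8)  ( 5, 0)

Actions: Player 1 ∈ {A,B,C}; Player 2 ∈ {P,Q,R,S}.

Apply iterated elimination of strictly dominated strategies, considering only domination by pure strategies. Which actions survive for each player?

Survivors P1:{A,B} P2:{P,Q}

P2 drop R (Q beats it: A:9>3 B:9>7 C:11>8)
P2 drop S (Q beats it: A:9>8 B:9>7 C:11>0)
P1 drop C (B beats it: P:9>3 Q:5>4)
P1→{A,B} P2→{P,Q}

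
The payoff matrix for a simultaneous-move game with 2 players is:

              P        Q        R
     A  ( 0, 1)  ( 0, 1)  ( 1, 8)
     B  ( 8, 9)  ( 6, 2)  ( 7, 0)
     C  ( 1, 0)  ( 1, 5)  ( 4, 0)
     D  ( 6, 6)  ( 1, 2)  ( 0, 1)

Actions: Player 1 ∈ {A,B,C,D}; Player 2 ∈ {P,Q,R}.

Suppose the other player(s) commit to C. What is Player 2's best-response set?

P2 best: {Q}

u_2(P vs C) = 0
u_2(Q vs C) = 5
u_2(R vs C) = 0
max payoff 5 at {Q}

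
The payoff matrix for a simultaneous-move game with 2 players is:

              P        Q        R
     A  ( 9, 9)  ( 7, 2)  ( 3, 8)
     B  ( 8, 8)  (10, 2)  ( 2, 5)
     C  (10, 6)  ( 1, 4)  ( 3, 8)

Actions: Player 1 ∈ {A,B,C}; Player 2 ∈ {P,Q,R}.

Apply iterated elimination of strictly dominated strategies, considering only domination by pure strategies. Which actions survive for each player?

P2 drop Q (P beats it: A:9>2 B:8>2 C:6>4)
P1 drop B (A beats it: P:9>8 R:3>2)
P1→{A,C} P2→{P,R}

Remaining: P1:{A,C} P2:{P,R}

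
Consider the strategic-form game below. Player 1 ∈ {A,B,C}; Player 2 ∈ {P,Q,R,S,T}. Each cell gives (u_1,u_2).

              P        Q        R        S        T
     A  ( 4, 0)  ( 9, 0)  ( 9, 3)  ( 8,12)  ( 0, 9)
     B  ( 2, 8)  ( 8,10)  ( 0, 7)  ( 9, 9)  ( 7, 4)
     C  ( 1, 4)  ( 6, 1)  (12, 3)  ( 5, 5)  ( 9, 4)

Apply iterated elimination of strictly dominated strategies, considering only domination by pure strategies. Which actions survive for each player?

P2 drop P (S beats it: A:12>0 B:9>8 C:5>4)
P2 drop R (S beats it: A:12>3 B:9>7 C:5>3)
P2 drop T (S beats it: A:12>9 B:9>4 C:5>4)
P1 drop C (A beats it: Q:9>6 S:8>5)
P1→{A,B} P2→{Q,S}

Remaining: P1:{A,B} P2:{Q,S}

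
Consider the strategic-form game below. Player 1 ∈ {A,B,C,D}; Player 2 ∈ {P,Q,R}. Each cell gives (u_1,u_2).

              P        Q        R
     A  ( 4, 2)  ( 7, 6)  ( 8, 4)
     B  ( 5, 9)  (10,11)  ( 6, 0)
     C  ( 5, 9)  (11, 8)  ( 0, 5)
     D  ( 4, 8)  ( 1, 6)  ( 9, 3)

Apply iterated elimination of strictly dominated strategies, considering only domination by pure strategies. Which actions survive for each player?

IESDS → P1:{B,C} P2:{P,Q}

P2 drop R (Q beats it: A:6>4 B:11>0 C:8>5 D:6>3)
P1 drop A (B beats it: P:5>4 Q:10>7)
P1 drop D (B beats it: P:5>4 Q:10>1)
P1→{B,C} P2→{P,Q}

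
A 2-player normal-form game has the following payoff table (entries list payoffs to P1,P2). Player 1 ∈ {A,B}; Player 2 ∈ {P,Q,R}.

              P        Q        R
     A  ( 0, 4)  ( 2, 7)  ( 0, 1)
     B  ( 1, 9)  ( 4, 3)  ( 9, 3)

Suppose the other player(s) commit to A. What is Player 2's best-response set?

P2 best: {Q}

u_2(P vs A) = 4
u_2(Q vs A) = 7
u_2(R vs A) = 1
max payoff 7 at {Q}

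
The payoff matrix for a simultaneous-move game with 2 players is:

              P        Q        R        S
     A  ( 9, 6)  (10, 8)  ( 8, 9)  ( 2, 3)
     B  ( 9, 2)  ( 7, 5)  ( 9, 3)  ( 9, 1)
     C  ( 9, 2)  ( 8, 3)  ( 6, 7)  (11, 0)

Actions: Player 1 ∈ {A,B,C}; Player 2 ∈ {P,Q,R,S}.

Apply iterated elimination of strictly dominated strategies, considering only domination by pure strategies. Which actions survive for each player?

IESDS → P1:{A,B} P2:{Q,R}

P2 drop P (Q beats it: A:8>6 B:5>2 C:3>2)
P2 drop S (Q beats it: A:8>3 B:5>1 C:3>0)
P1 drop C (A beats it: Q:10>8 R:8>6)
P1→{A,B} P2→{Q,R}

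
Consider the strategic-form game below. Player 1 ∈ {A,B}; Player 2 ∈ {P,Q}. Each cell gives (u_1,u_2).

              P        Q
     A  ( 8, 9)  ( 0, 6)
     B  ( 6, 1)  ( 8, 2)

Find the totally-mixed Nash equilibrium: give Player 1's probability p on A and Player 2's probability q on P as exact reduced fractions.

P1 mixes 1/4 on A; P2 mixes 4/5 on P

P1 indiff ⇒ q·8+(1-q)·0 = q·6+(1-q)·8 ⇒ q(2) = (1-q)(8) ⇒ q = 4/5
P2 indiff ⇒ p·9+(1-p)·1 = p·6+(1-p)·2 ⇒ p(3) = (1-p)(1) ⇒ p = 1/4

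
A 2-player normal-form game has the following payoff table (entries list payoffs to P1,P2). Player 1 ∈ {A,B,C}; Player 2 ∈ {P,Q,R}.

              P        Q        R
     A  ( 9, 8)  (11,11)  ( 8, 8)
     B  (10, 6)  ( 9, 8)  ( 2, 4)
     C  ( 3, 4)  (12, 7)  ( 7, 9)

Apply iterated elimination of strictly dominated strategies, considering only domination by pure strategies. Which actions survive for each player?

P2 drop P (Q beats it: A:11>8 B:8>6 C:7>4)
P1 drop B (A beats it: Q:11>9 R:8>2)
P1→{A,C} P2→{Q,R}

Remaining: P1:{A,C} P2:{Q,R}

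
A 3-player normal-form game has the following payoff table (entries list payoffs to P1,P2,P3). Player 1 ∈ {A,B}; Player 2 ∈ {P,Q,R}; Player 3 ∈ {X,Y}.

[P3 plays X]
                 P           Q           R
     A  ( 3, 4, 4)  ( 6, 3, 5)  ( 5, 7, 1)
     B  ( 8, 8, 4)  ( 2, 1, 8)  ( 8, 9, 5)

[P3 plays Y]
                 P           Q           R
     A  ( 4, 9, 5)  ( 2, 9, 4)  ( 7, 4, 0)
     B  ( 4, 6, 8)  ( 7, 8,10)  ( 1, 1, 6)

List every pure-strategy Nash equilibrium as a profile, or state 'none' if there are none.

NE set: (A,P,Y), (B,Q,Y)

(A,P,X): not NE [P1→B gives 8>3; P2→R gives 7>4; P3→Y gives 5>4]
(A,P,Y): NE
(A,Q,X): not NE [P2→R gives 7>3]
(A,Q,Y): not NE [P1→B gives 7>2; P3→X gives 5>4]
(A,R,X): not NE [P1→B gives 8>5]
(A,R,Y): not NE [P2→Q gives 9>4; P3→X gives 1>0]
(B,P,X): not NE [P2→R gives 9>8; P3→Y gives 8>4]
(B,P,Y): not NE [P2→Q gives 8>6]
(B,Q,X): not NE [P1→A gives 6>2; P2→R gives 9>1; P3→Y gives 10>8]
(B,Q,Y): NE
(B,R,X): not NE [P3→Y gives 6>5]
(B,R,Y): not NE [P1→A gives 7>1; P2→Q gives 8>1]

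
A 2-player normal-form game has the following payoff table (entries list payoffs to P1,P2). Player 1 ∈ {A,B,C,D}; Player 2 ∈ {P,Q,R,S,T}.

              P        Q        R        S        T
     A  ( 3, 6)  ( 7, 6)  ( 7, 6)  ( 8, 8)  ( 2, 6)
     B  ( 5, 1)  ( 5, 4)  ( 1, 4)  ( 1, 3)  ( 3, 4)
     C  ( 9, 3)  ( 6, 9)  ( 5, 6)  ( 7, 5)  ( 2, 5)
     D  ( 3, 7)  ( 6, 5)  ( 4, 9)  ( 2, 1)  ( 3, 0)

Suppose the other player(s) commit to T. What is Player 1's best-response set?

P1 best: {B,D}

u_1(A vs T) = 2
u_1(B vs T) = 3
u_1(C vs T) = 2
u_1(D vs T) = 3
max payoff 3 at {B,D}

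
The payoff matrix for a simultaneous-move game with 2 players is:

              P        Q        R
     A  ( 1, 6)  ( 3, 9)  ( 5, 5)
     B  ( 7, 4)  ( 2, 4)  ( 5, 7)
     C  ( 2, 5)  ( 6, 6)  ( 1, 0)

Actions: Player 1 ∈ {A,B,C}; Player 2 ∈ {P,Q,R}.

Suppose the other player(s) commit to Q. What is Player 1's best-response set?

u_1(A vs Q) = 3
u_1(B vs Q) = 2
u_1(C vs Q) = 6
max payoff 6 at {C}

P1 best: {C}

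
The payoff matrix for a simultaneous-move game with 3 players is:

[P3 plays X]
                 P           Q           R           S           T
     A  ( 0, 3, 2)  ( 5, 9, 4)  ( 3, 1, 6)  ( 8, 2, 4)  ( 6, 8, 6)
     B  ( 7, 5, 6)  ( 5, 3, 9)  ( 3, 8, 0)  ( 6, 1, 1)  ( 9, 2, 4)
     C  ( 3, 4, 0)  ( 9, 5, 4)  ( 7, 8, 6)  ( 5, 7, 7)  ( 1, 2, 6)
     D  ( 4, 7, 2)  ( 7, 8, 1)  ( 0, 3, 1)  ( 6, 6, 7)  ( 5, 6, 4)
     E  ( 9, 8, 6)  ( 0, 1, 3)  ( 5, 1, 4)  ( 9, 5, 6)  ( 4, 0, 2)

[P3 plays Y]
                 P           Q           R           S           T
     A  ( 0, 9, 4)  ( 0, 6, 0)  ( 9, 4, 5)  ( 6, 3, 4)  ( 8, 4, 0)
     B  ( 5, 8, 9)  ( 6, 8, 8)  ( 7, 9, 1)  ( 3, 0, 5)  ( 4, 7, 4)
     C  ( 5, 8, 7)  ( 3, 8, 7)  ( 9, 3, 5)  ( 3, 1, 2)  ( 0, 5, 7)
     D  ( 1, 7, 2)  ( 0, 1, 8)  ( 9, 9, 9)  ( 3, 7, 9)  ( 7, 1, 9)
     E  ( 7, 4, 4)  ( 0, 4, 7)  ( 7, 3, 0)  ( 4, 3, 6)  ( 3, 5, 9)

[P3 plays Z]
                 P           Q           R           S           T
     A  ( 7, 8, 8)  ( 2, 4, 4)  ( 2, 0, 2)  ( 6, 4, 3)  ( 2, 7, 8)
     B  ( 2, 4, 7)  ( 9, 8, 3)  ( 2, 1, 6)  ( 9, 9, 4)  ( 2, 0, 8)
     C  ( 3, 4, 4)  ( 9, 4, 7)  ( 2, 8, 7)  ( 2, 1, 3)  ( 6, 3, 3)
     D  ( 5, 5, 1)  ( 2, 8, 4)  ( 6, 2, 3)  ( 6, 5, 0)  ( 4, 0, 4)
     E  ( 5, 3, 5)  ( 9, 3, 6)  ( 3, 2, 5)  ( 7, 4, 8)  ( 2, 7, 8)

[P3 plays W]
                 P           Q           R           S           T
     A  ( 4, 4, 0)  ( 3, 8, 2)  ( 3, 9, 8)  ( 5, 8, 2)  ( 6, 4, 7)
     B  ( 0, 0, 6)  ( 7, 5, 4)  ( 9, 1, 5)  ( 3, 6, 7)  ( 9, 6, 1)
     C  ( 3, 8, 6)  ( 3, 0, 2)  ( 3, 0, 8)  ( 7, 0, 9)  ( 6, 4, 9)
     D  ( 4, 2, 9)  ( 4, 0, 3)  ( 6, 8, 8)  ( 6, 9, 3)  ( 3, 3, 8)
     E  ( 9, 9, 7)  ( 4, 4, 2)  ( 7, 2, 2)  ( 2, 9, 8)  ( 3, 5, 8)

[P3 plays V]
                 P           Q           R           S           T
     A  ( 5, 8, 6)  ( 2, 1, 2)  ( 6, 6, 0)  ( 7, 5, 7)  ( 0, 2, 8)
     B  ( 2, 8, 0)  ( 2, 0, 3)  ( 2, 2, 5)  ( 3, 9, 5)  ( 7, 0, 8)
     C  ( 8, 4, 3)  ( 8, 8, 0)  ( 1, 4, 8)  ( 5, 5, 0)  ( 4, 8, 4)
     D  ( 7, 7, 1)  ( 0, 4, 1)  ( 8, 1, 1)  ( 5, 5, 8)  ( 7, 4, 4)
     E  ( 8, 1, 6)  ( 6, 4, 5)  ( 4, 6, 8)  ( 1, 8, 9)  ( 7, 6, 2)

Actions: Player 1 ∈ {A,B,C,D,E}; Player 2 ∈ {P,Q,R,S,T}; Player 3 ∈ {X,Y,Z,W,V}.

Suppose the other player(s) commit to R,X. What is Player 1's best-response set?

u_1(A vs R,X) = 3
u_1(B vs R,X) = 3
u_1(C vs R,X) = 7
u_1(D vs R,X) = 0
u_1(E vs R,X) = 5
max payoff 7 at {C}

BR_1 = {C}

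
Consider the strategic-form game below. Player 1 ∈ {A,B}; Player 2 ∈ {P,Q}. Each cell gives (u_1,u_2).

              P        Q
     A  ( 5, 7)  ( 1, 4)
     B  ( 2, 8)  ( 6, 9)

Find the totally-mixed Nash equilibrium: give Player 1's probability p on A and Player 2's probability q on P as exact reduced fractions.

(p,q) = (1/4, 5/8)

P1 indiff ⇒ q·5+(1-q)·1 = q·2+(1-q)·6 ⇒ q(3) = (1-q)(5) ⇒ q = 5/8
P2 indiff ⇒ p·7+(1-p)·8 = p·4+(1-p)·9 ⇒ p(3) = (1-p)(1) ⇒ p = 1/4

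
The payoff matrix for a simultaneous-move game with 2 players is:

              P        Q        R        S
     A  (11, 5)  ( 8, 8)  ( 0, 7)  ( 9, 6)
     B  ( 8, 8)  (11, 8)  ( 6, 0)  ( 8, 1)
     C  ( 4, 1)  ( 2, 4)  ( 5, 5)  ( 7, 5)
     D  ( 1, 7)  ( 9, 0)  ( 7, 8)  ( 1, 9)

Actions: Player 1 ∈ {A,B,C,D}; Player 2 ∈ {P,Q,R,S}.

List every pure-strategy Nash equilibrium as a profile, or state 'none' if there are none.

(A,P): not NE [P2→Q gives 8>5]
(A,Q): not NE [P1→B gives 11>8]
(A,R): not NE [P1→D gives 7>0; P2→Q gives 8>7]
(A,S): not NE [P2→Q gives 8>6]
(B,P): not NE [P1→A gives 11>8]
(B,Q): NE
(B,R): not NE [P1→D gives 7>6; P2→Q gives 8>0]
(B,S): not NE [P1→A gives 9>8; P2→Q gives 8>1]
(C,P): not NE [P1→A gives 11>4; P2→S gives 5>1]
(C,Q): not NE [P1→B gives 11>2; P2→S gives 5>4]
(C,R): not NE [P1→D gives 7>5]
(C,S): not NE [P1→A gives 9>7]
(D,P): not NE [P1→A gives 11>1; P2→S gives 9>7]
(D,Q): not NE [P1→B gives 11>9; P2→S gives 9>0]
(D,R): not NE [P2→S gives 9>8]
(D,S): not NE [P1→A gives 9>1]

Nash profiles: (B,Q)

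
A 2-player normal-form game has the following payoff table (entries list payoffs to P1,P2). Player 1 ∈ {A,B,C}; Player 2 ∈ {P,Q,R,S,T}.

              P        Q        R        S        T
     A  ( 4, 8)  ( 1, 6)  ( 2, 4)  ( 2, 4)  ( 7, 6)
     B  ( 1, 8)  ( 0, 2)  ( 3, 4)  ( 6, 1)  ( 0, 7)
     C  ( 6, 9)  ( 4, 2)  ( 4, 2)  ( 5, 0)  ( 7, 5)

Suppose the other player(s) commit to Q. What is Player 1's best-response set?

BR_1 = {C}

u_1(A vs Q) = 1
u_1(B vs Q) = 0
u_1(C vs Q) = 4
max payoff 4 at {C}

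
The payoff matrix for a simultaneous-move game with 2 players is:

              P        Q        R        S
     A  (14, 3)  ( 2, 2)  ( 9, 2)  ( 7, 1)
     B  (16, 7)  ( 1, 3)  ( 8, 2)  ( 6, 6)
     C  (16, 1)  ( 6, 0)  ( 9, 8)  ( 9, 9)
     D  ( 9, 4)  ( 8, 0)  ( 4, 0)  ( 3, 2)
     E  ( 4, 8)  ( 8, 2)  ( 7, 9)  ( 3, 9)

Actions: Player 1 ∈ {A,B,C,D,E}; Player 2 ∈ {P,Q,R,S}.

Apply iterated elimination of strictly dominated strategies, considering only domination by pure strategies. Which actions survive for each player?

Survivors P1:{A,B,C} P2:{P,R,S}

P2 drop Q (P beats it: A:3>2 B:7>3 C:1>0 D:4>0 E:8>2)
P1 drop D (A beats it: P:14>9 R:9>4 S:7>3)
P1 drop E (A beats it: P:14>4 R:9>7 S:7>3)
P1→{A,B,C} P2→{P,R,S}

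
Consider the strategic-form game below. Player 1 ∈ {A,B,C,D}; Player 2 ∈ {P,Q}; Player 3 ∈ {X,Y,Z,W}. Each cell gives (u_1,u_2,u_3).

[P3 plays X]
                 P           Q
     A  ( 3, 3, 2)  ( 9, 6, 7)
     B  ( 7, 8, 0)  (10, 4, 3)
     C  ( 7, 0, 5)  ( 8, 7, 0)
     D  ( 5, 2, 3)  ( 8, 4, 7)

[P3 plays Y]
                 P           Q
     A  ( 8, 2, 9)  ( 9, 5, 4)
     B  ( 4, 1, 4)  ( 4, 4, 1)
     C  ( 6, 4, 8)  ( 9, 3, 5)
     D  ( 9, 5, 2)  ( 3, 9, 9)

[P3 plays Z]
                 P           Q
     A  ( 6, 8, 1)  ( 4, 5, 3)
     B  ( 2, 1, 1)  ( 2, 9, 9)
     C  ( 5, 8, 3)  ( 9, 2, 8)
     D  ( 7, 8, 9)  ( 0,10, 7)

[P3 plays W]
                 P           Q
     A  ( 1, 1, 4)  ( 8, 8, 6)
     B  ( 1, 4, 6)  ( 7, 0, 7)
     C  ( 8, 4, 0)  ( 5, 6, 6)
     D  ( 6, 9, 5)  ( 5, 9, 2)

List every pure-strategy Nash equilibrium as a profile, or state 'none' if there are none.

(A,P,X): not NE [P1→C gives 7>3; P2→Q gives 6>3; P3→Y gives 9>2]
(A,P,Y): not NE [P1→D gives 9>8; P2→Q gives 5>2]
(A,P,Z): not NE [P1→D gives 7>6; P3→Y gives 9>1]
(A,P,W): not NE [P1→C gives 8>1; P2→Q gives 8>1; P3→Y gives 9>4]
(A,Q,X): not NE [P1→B gives 10>9]
(A,Q,Y): not NE [P3→X gives 7>4]
(A,Q,Z): not NE [P1→C gives 9>4; P2→P gives 8>5; P3→X gives 7>3]
(A,Q,W): not NE [P3→X gives 7>6]
(B,P,X): not NE [P3→W gives 6>0]
(B,P,Y): not NE [P1→D gives 9>4; P2→Q gives 4>1; P3→W gives 6>4]
(B,P,Z): not NE [P1→D gives 7>2; P2→Q gives 9>1; P3→W gives 6>1]
(B,P,W): not NE [P1→C gives 8>1]
(B,Q,X): not NE [P2→P gives 8>4; P3→Z gives 9>3]
(B,Q,Y): not NE [P1→C gives 9>4; P3→Z gives 9>1]
(B,Q,Z): not NE [P1→C gives 9>2]
(B,Q,W): not NE [P1→A gives 8>7; P2→P gives 4>0; P3→Z gives 9>7]
(C,P,X): not NE [P2→Q gives 7>0; P3→Y gives 8>5]
(C,P,Y): not NE [P1→D gives 9>6]
(C,P,Z): not NE [P1→D gives 7>5; P3→Y gives 8>3]
(C,P,W): not NE [P2→Q gives 6>4; P3→Y gives 8>0]
(C,Q,X): not NE [P1→B gives 10>8; P3→Z gives 8>0]
(C,Q,Y): not NE [P2→P gives 4>3; P3→Z gives 8>5]
(C,Q,Z): not NE [P2→P gives 8>2]
(C,Q,W): not NE [P1→A gives 8>5; P3→Z gives 8>6]
(D,P,X): not NE [P1→C gives 7>5; P2→Q gives 4>2; P3→Z gives 9>3]
(D,P,Y): not NE [P2→Q gives 9>5; P3→Z gives 9>2]
(D,P,Z): not NE [P2→Q gives 10>8]
(D,P,W): not NE [P1→C gives 8>6; P3→Z gives 9>5]
(D,Q,X): not NE [P1→B gives 10>8; P3→Y gives 9>7]
(D,Q,Y): not NE [P1→C gives 9>3]
(D,Q,Z): not NE [P1→C gives 9>0; P3→Y gives 9>7]
(D,Q,W): not NE [P1→A gives 8>5; P3→Y gives 9>2]

PSNE: ∅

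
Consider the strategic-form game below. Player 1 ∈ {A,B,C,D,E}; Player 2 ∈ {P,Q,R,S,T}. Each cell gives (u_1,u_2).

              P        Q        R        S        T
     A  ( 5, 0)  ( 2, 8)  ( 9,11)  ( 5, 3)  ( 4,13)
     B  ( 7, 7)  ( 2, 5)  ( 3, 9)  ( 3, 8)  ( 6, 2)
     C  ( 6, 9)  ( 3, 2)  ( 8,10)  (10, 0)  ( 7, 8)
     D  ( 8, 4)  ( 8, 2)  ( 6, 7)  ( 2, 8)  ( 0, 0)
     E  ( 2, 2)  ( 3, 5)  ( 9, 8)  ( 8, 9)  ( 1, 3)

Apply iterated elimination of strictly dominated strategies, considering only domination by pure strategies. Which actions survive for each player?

P2 drop P (R beats it: A:11>0 B:9>7 C:10>9 D:7>4 E:8>2)
P1 drop B (C beats it: Q:3>2 R:8>3 S:10>3 T:7>6)
P2 drop Q (R beats it: A:11>8 C:10>2 D:7>2 E:8>5)
P1 drop D (A beats it: R:9>6 S:5>2 T:4>0)
P1→{A,C,E} P2→{R,S,T}

IESDS → P1:{A,C,E} P2:{R,S,T}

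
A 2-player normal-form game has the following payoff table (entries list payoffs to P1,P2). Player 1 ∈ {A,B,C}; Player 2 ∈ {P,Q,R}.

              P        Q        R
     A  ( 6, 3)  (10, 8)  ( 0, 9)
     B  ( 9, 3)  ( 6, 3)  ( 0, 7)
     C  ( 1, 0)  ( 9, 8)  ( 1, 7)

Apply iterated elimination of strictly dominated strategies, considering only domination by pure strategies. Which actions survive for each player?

Remaining: P1:{A,C} P2:{Q,R}

P2 drop P (R beats it: A:9>3 B:7>3 C:7>0)
P1 drop B (C beats it: Q:9>6 R:1>0)
P1→{A,C} P2→{Q,R}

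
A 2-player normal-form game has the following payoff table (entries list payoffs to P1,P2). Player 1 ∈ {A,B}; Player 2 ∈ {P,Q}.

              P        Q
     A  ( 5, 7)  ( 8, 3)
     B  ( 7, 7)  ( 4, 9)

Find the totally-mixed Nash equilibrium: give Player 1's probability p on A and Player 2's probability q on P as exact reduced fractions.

P1 indiff ⇒ q·5+(1-q)·8 = q·7+(1-q)·4 ⇒ q(-2) = (1-q)(-4) ⇒ q = 2/3
P2 indiff ⇒ p·7+(1-p)·7 = p·3+(1-p)·9 ⇒ p(4) = (1-p)(2) ⇒ p = 1/3

P1 mixes 1/3 on A; P2 mixes 2/3 on P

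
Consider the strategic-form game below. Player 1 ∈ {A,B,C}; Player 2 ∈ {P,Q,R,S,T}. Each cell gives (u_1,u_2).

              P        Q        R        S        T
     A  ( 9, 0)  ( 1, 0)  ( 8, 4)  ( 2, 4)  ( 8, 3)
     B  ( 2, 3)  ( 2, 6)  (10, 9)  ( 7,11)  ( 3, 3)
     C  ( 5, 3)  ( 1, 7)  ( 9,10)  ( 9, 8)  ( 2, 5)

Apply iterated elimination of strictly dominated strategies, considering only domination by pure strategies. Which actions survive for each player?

P2 drop P (R beats it: A:4>0 B:9>3 C:10>3)
P2 drop Q (R beats it: A:4>0 B:9>6 C:10>7)
P2 drop T (R beats it: A:4>3 B:9>3 C:10>5)
P1 drop A (B beats it: R:10>8 S:7>2)
P1→{B,C} P2→{R,S}

IESDS → P1:{B,C} P2:{R,S}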